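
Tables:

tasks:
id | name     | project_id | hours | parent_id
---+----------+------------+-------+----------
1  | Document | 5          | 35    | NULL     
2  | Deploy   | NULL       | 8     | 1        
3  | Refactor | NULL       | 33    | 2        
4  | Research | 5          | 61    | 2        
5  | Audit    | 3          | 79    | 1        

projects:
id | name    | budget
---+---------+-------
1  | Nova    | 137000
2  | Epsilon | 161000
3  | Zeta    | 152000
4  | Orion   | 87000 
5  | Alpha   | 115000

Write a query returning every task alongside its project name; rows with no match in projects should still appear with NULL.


LEFT JOIN keeps every row from tasks (the left table); where project_id has no match in projects, the project columns become NULL. Walk through each task:
  - task 1 (Document): project_id=5 -> matches Alpha
  - task 2 (Deploy): project_id=NULL, no match -> kept with NULL
  - task 3 (Refactor): project_id=NULL, no match -> kept with NULL
  - task 4 (Research): project_id=5 -> matches Alpha
  - task 5 (Audit): project_id=3 -> matches Zeta
All 5 rows appear; 2 have NULL project.

SQL:
SELECT a.name, b.name AS project
FROM tasks a
LEFT JOIN projects b ON a.project_id = b.id

Result:
name     | project
---------+--------
Document | Alpha  
Deploy   | NULL   
Refactor | NULL   
Research | Alpha  
Audit    | Zeta   


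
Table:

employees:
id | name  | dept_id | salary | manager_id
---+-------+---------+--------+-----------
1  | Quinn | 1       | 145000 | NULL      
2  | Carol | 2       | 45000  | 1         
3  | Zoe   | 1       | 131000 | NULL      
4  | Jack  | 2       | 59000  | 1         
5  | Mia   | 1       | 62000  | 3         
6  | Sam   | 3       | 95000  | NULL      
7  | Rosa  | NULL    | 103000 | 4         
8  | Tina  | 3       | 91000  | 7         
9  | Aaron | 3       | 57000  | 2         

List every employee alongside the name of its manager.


This is a self-join: employees is joined to a second copy of itself, matching each row's manager_id to another row's id. Use LEFT JOIN so rows with manager_id=NULL are kept.
  - employee 1 (Quinn): manager_id=NULL -> NULL
  - employee 2 (Carol): manager_id=1 -> Quinn
  - employee 3 (Zoe): manager_id=NULL -> NULL
  - employee 4 (Jack): manager_id=1 -> Quinn
  - employee 5 (Mia): manager_id=3 -> Zoe
  - employee 6 (Sam): manager_id=NULL -> NULL
  - employee 7 (Rosa): manager_id=4 -> Jack
  - employee 8 (Tina): manager_id=7 -> Rosa
  - employee 9 (Aaron): manager_id=2 -> Carol

SQL:
SELECT a.name AS item, b.name AS manager
FROM employees a
LEFT JOIN employees b ON a.manager_id = b.id

Result:
item  | manager
------+--------
Quinn | NULL   
Carol | Quinn  
Zoe   | NULL   
Jack  | Quinn  
Mia   | Zoe    
Sam   | NULL   
Rosa  | Jack   
Tina  | Rosa   
Aaron | Carol  


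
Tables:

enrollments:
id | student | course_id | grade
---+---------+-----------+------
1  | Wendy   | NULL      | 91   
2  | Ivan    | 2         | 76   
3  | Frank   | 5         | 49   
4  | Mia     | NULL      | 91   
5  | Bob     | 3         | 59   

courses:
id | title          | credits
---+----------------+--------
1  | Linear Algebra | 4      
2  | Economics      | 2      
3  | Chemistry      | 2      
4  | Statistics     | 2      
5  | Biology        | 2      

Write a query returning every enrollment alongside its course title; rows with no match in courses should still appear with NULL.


LEFT JOIN keeps every row from enrollments (the left table); where course_id has no match in courses, the course columns become NULL. Walk through each enrollment:
  - enrollment 1 (Wendy): course_id=NULL, no match -> kept with NULL
  - enrollment 2 (Ivan): course_id=2 -> matches Economics
  - enrollment 3 (Frank): course_id=5 -> matches Biology
  - enrollment 4 (Mia): course_id=NULL, no match -> kept with NULL
  - enrollment 5 (Bob): course_id=3 -> matches Chemistry
All 5 rows appear; 2 have NULL course.

SQL:
SELECT a.student, b.title AS course
FROM enrollments a
LEFT JOIN courses b ON a.course_id = b.id

Result:
student | course   
--------+----------
Wendy   | NULL     
Ivan    | Economics
Frank   | Biology  
Mia     | NULL     
Bob     | Chemistry


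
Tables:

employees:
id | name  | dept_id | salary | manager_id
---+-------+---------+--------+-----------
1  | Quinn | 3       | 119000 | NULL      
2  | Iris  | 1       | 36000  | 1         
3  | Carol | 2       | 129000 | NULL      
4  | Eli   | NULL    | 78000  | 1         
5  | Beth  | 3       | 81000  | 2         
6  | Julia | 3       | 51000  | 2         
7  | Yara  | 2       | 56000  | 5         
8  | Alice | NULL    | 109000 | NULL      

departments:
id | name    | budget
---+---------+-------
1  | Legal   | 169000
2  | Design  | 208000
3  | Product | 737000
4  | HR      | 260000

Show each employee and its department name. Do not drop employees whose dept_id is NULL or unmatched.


LEFT JOIN keeps every row from employees (the left table); where dept_id has no match in departments, the department columns become NULL. Walk through each employee:
  - employee 1 (Quinn): dept_id=3 -> matches Product
  - employee 2 (Iris): dept_id=1 -> matches Legal
  - employee 3 (Carol): dept_id=2 -> matches Design
  - employee 4 (Eli): dept_id=NULL, no match -> kept with NULL
  - employee 5 (Beth): dept_id=3 -> matches Product
  - employee 6 (Julia): dept_id=3 -> matches Product
  - employee 7 (Yara): dept_id=2 -> matches Design
  - employee 8 (Alice): dept_id=NULL, no match -> kept with NULL
All 8 rows appear; 2 have NULL department.

SQL:
SELECT a.name, b.name AS department
FROM employees a
LEFT JOIN departments b ON a.dept_id = b.id

Result:
name  | department
------+-----------
Quinn | Product   
Iris  | Legal     
Carol | Design    
Eli   | NULL      
Beth  | Product   
Julia | Product   
Yara  | Design    
Alice | NULL      


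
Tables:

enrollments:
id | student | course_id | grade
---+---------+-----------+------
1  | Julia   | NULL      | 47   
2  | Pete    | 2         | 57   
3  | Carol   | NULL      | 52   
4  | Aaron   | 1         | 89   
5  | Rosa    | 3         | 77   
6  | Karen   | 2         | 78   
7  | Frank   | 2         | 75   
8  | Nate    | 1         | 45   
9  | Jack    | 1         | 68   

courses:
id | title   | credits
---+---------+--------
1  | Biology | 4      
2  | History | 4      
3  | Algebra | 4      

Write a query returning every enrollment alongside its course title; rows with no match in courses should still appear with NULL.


LEFT JOIN keeps every row from enrollments (the left table); where course_id has no match in courses, the course columns become NULL. Walk through each enrollment:
  - enrollment 1 (Julia): course_id=NULL, no match -> kept with NULL
  - enrollment 2 (Pete): course_id=2 -> matches History
  - enrollment 3 (Carol): course_id=NULL, no match -> kept with NULL
  - enrollment 4 (Aaron): course_id=1 -> matches Biology
  - enrollment 5 (Rosa): course_id=3 -> matches Algebra
  - enrollment 6 (Karen): course_id=2 -> matches History
  - enrollment 7 (Frank): course_id=2 -> matches History
  - enrollment 8 (Nate): course_id=1 -> matches Biology
  - enrollment 9 (Jack): course_id=1 -> matches Biology
All 9 rows appear; 2 have NULL course.

SQL:
SELECT a.student, b.title AS course
FROM enrollments a
LEFT JOIN courses b ON a.course_id = b.id

Result:
student | course 
--------+--------
Julia   | NULL   
Pete    | History
Carol   | NULL   
Aaron   | Biology
Rosa    | Algebra
Karen   | History
Frank   | History
Nate    | Biology
Jack    | Biology


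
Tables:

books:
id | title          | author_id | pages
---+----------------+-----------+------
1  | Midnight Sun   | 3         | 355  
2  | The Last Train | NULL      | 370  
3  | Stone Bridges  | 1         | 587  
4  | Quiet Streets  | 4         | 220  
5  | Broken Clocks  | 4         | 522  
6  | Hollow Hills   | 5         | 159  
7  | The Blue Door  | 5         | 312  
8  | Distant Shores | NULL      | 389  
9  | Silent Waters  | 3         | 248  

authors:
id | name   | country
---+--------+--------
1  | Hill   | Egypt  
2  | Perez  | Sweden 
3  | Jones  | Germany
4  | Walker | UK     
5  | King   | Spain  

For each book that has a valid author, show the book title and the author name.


INNER JOIN keeps only books rows whose author_id matches an id in authors. Walk through each book:
  - book 1 (Midnight Sun): author_id=3 -> matches Jones
  - book 2 (The Last Train): author_id=NULL, no match -> dropped
  - book 3 (Stone Bridges): author_id=1 -> matches Hill
  - book 4 (Quiet Streets): author_id=4 -> matches Walker
  - book 5 (Broken Clocks): author_id=4 -> matches Walker
  - book 6 (Hollow Hills): author_id=5 -> matches King
  - book 7 (The Blue Door): author_id=5 -> matches King
  - book 8 (Distant Shores): author_id=NULL, no match -> dropped
  - book 9 (Silent Waters): author_id=3 -> matches Jones
So 2 of 9 rows are dropped.

SQL:
SELECT a.title, b.name AS author
FROM books a
INNER JOIN authors b ON a.author_id = b.id

Result:
title         | author
--------------+-------
Midnight Sun  | Jones 
Stone Bridges | Hill  
Quiet Streets | Walker
Broken Clocks | Walker
Hollow Hills  | King  
The Blue Door | King  
Silent Waters | Jones 


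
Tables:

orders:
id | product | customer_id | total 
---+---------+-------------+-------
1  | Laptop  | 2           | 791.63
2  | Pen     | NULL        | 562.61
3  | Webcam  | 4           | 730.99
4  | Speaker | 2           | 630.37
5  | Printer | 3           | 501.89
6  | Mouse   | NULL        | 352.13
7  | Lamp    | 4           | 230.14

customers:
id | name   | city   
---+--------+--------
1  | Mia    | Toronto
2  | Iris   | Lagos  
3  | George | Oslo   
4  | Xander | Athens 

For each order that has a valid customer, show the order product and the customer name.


INNER JOIN keeps only orders rows whose customer_id matches an id in customers. Walk through each order:
  - order 1 (Laptop): customer_id=2 -> matches Iris
  - order 2 (Pen): customer_id=NULL, no match -> dropped
  - order 3 (Webcam): customer_id=4 -> matches Xander
  - order 4 (Speaker): customer_id=2 -> matches Iris
  - order 5 (Printer): customer_id=3 -> matches George
  - order 6 (Mouse): customer_id=NULL, no match -> dropped
  - order 7 (Lamp): customer_id=4 -> matches Xander
So 2 of 7 rows are dropped.

SQL:
SELECT a.product, b.name AS customer
FROM orders a
INNER JOIN customers b ON a.customer_id = b.id

Result:
product | customer
--------+---------
Laptop  | Iris    
Webcam  | Xander  
Speaker | Iris    
Printer | George  
Lamp    | Xander  


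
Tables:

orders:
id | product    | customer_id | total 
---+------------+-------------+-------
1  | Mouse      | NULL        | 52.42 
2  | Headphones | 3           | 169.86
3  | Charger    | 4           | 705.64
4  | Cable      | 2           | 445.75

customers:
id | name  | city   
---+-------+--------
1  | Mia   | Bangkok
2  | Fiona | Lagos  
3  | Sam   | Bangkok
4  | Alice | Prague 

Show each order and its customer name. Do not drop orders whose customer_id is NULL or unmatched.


LEFT JOIN keeps every row from orders (the left table); where customer_id has no match in customers, the customer columns become NULL. Walk through each order:
  - order 1 (Mouse): customer_id=NULL, no match -> kept with NULL
  - order 2 (Headphones): customer_id=3 -> matches Sam
  - order 3 (Charger): customer_id=4 -> matches Alice
  - order 4 (Cable): customer_id=2 -> matches Fiona
All 4 rows appear; 1 has NULL customer.

SQL:
SELECT a.product, b.name AS customer
FROM orders a
LEFT JOIN customers b ON a.customer_id = b.id

Result:
product    | customer
-----------+---------
Mouse      | NULL    
Headphones | Sam     
Charger    | Alice   
Cable      | Fiona   


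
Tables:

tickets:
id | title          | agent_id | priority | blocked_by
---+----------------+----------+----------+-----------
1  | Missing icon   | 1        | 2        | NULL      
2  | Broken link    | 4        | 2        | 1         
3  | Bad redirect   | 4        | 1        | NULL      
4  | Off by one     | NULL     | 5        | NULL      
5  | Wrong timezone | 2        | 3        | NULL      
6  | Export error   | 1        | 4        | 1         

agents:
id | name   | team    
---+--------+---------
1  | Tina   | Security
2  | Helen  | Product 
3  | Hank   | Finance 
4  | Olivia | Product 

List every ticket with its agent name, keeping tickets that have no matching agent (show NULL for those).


LEFT JOIN keeps every row from tickets (the left table); where agent_id has no match in agents, the agent columns become NULL. Walk through each ticket:
  - ticket 1 (Missing icon): agent_id=1 -> matches Tina
  - ticket 2 (Broken link): agent_id=4 -> matches Olivia
  - ticket 3 (Bad redirect): agent_id=4 -> matches Olivia
  - ticket 4 (Off by one): agent_id=NULL, no match -> kept with NULL
  - ticket 5 (Wrong timezone): agent_id=2 -> matches Helen
  - ticket 6 (Export error): agent_id=1 -> matches Tina
All 6 rows appear; 1 has NULL agent.

SQL:
SELECT a.title, b.name AS agent
FROM tickets a
LEFT JOIN agents b ON a.agent_id = b.id

Result:
title          | agent 
---------------+-------
Missing icon   | Tina  
Broken link    | Olivia
Bad redirect   | Olivia
Off by one     | NULL  
Wrong timezone | Helen 
Export error   | Tina  


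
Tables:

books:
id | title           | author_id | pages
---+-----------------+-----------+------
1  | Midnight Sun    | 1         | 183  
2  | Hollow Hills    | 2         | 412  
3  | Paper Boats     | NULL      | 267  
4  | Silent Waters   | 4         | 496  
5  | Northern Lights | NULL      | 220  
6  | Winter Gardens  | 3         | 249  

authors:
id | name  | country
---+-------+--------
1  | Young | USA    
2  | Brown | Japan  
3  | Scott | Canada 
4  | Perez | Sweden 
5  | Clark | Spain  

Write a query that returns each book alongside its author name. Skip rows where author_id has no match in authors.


INNER JOIN keeps only books rows whose author_id matches an id in authors. Walk through each book:
  - book 1 (Midnight Sun): author_id=1 -> matches Young
  - book 2 (Hollow Hills): author_id=2 -> matches Brown
  - book 3 (Paper Boats): author_id=NULL, no match -> dropped
  - book 4 (Silent Waters): author_id=4 -> matches Perez
  - book 5 (Northern Lights): author_id=NULL, no match -> dropped
  - book 6 (Winter Gardens): author_id=3 -> matches Scott
So 2 of 6 rows are dropped.

SQL:
SELECT a.title, b.name AS author
FROM books a
INNER JOIN authors b ON a.author_id = b.id

Result:
title          | author
---------------+-------
Midnight Sun   | Young 
Hollow Hills   | Brown 
Silent Waters  | Perez 
Winter Gardens | Scott 


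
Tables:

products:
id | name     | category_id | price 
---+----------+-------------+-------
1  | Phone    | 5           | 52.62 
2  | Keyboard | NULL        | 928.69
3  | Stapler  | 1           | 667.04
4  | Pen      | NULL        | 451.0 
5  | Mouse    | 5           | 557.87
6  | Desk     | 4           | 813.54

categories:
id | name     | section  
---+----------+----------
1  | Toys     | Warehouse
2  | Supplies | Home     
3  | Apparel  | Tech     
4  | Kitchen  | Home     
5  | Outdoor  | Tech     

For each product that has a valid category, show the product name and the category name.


INNER JOIN keeps only products rows whose category_id matches an id in categories. Walk through each product:
  - product 1 (Phone): category_id=5 -> matches Outdoor
  - product 2 (Keyboard): category_id=NULL, no match -> dropped
  - product 3 (Stapler): category_id=1 -> matches Toys
  - product 4 (Pen): category_id=NULL, no match -> dropped
  - product 5 (Mouse): category_id=5 -> matches Outdoor
  - product 6 (Desk): category_id=4 -> matches Kitchen
So 2 of 6 rows are dropped.

SQL:
SELECT a.name, b.name AS category
FROM products a
INNER JOIN categories b ON a.category_id = b.id

Result:
name    | category
--------+---------
Phone   | Outdoor 
Stapler | Toys    
Mouse   | Outdoor 
Desk    | Kitchen 


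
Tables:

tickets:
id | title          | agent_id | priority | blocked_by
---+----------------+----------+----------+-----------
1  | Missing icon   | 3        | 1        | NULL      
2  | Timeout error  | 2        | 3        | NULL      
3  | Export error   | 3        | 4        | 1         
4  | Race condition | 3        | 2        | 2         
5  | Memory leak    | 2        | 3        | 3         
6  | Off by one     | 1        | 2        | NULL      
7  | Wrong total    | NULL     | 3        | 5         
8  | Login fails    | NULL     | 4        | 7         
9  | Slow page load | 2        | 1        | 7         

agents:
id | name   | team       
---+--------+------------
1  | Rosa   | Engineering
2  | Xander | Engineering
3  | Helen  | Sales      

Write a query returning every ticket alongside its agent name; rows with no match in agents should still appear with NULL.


LEFT JOIN keeps every row from tickets (the left table); where agent_id has no match in agents, the agent columns become NULL. Walk through each ticket:
  - ticket 1 (Missing icon): agent_id=3 -> matches Helen
  - ticket 2 (Timeout error): agent_id=2 -> matches Xander
  - ticket 3 (Export error): agent_id=3 -> matches Helen
  - ticket 4 (Race condition): agent_id=3 -> matches Helen
  - ticket 5 (Memory leak): agent_id=2 -> matches Xander
  - ticket 6 (Off by one): agent_id=1 -> matches Rosa
  - ticket 7 (Wrong total): agent_id=NULL, no match -> kept with NULL
  - ticket 8 (Login fails): agent_id=NULL, no match -> kept with NULL
  - ticket 9 (Slow page load): agent_id=2 -> matches Xander
All 9 rows appear; 2 have NULL agent.

SQL:
SELECT a.title, b.name AS agent
FROM tickets a
LEFT JOIN agents b ON a.agent_id = b.id

Result:
title          | agent 
---------------+-------
Missing icon   | Helen 
Timeout error  | Xander
Export error   | Helen 
Race condition | Helen 
Memory leak    | Xander
Off by one     | Rosa  
Wrong total    | NULL  
Login fails    | NULL  
Slow page load | Xander


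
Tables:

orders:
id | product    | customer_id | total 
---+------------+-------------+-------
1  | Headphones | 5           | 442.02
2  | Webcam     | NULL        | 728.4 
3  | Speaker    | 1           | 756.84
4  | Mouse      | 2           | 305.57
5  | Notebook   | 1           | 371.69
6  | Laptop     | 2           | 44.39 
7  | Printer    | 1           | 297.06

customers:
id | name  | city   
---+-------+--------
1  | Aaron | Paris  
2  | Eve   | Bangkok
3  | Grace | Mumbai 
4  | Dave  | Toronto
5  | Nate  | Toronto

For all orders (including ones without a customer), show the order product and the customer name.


LEFT JOIN keeps every row from orders (the left table); where customer_id has no match in customers, the customer columns become NULL. Walk through each order:
  - order 1 (Headphones): customer_id=5 -> matches Nate
  - order 2 (Webcam): customer_id=NULL, no match -> kept with NULL
  - order 3 (Speaker): customer_id=1 -> matches Aaron
  - order 4 (Mouse): customer_id=2 -> matches Eve
  - order 5 (Notebook): customer_id=1 -> matches Aaron
  - order 6 (Laptop): customer_id=2 -> matches Eve
  - order 7 (Printer): customer_id=1 -> matches Aaron
All 7 rows appear; 1 has NULL customer.

SQL:
SELECT a.product, b.name AS customer
FROM orders a
LEFT JOIN customers b ON a.customer_id = b.id

Result:
product    | customer
-----------+---------
Headphones | Nate    
Webcam     | NULL    
Speaker    | Aaron   
Mouse      | Eve     
Notebook   | Aaron   
Laptop     | Eve     
Printer    | Aaron   


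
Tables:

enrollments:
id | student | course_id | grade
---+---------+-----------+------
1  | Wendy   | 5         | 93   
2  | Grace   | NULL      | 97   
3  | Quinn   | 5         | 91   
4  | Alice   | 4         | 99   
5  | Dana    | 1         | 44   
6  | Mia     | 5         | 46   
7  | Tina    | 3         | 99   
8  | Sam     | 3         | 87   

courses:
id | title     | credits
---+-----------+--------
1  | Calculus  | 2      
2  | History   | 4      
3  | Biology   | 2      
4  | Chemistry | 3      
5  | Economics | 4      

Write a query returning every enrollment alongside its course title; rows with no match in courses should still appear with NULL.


LEFT JOIN keeps every row from enrollments (the left table); where course_id has no match in courses, the course columns become NULL. Walk through each enrollment:
  - enrollment 1 (Wendy): course_id=5 -> matches Economics
  - enrollment 2 (Grace): course_id=NULL, no match -> kept with NULL
  - enrollment 3 (Quinn): course_id=5 -> matches Economics
  - enrollment 4 (Alice): course_id=4 -> matches Chemistry
  - enrollment 5 (Dana): course_id=1 -> matches Calculus
  - enrollment 6 (Mia): course_id=5 -> matches Economics
  - enrollment 7 (Tina): course_id=3 -> matches Biology
  - enrollment 8 (Sam): course_id=3 -> matches Biology
All 8 rows appear; 1 has NULL course.

SQL:
SELECT a.student, b.title AS course
FROM enrollments a
LEFT JOIN courses b ON a.course_id = b.id

Result:
student | course   
--------+----------
Wendy   | Economics
Grace   | NULL     
Quinn   | Economics
Alice   | Chemistry
Dana    | Calculus 
Mia     | Economics
Tina    | Biology  
Sam     | Biology  


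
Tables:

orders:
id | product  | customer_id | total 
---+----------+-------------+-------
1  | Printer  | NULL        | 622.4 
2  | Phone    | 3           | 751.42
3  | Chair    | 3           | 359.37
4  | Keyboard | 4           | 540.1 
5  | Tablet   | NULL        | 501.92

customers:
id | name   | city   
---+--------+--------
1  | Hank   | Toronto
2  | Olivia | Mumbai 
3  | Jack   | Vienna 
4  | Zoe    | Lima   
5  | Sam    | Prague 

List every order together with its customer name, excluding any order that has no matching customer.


INNER JOIN keeps only orders rows whose customer_id matches an id in customers. Walk through each order:
  - order 1 (Printer): customer_id=NULL, no match -> dropped
  - order 2 (Phone): customer_id=3 -> matches Jack
  - order 3 (Chair): customer_id=3 -> matches Jack
  - order 4 (Keyboard): customer_id=4 -> matches Zoe
  - order 5 (Tablet): customer_id=NULL, no match -> dropped
So 2 of 5 rows are dropped.

SQL:
SELECT a.product, b.name AS customer
FROM orders a
INNER JOIN customers b ON a.customer_id = b.id

Result:
product  | customer
---------+---------
Phone    | Jack    
Chair    | Jack    
Keyboard | Zoe     


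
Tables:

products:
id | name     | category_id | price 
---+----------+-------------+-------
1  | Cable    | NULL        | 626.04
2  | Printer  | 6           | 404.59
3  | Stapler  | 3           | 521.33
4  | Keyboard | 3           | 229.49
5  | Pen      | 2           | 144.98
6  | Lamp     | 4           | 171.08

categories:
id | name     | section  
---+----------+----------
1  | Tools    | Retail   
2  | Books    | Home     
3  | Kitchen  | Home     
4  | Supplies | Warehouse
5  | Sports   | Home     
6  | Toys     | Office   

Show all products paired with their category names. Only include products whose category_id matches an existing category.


INNER JOIN keeps only products rows whose category_id matches an id in categories. Walk through each product:
  - product 1 (Cable): category_id=NULL, no match -> dropped
  - product 2 (Printer): category_id=6 -> matches Toys
  - product 3 (Stapler): category_id=3 -> matches Kitchen
  - product 4 (Keyboard): category_id=3 -> matches Kitchen
  - product 5 (Pen): category_id=2 -> matches Books
  - product 6 (Lamp): category_id=4 -> matches Supplies
So 1 of 6 rows is dropped.

SQL:
SELECT a.name, b.name AS category
FROM products a
INNER JOIN categories b ON a.category_id = b.id

Result:
name     | category
---------+---------
Printer  | Toys    
Stapler  | Kitchen 
Keyboard | Kitchen 
Pen      | Books   
Lamp     | Supplies


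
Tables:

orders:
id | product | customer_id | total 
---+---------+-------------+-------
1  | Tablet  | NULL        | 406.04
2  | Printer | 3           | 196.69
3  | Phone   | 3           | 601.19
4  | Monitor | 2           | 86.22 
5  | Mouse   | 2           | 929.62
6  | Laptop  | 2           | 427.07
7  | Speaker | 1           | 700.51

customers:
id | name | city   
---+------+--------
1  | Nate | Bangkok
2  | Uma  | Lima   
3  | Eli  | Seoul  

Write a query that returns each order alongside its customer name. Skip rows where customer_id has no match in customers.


INNER JOIN keeps only orders rows whose customer_id matches an id in customers. Walk through each order:
  - order 1 (Tablet): customer_id=NULL, no match -> dropped
  - order 2 (Printer): customer_id=3 -> matches Eli
  - order 3 (Phone): customer_id=3 -> matches Eli
  - order 4 (Monitor): customer_id=2 -> matches Uma
  - order 5 (Mouse): customer_id=2 -> matches Uma
  - order 6 (Laptop): customer_id=2 -> matches Uma
  - order 7 (Speaker): customer_id=1 -> matches Nate
So 1 of 7 rows is dropped.

SQL:
SELECT a.product, b.name AS customer
FROM orders a
INNER JOIN customers b ON a.customer_id = b.id

Result:
product | customer
--------+---------
Printer | Eli     
Phone   | Eli     
Monitor | Uma     
Mouse   | Uma     
Laptop  | Uma     
Speaker | Nate    


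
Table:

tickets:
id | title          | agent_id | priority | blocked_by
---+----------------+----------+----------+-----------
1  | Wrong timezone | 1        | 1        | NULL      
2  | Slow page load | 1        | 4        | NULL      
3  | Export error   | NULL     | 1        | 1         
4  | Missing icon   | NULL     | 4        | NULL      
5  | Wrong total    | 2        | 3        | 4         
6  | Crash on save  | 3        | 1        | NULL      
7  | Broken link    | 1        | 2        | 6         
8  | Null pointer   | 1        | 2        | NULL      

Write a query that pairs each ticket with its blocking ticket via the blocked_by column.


This is a self-join: tickets is joined to a second copy of itself, matching each row's blocked_by to another row's id. Use LEFT JOIN so rows with blocked_by=NULL are kept.
  - ticket 1 (Wrong timezone): blocked_by=NULL -> NULL
  - ticket 2 (Slow page load): blocked_by=NULL -> NULL
  - ticket 3 (Export error): blocked_by=1 -> Wrong timezone
  - ticket 4 (Missing icon): blocked_by=NULL -> NULL
  - ticket 5 (Wrong total): blocked_by=4 -> Missing icon
  - ticket 6 (Crash on save): blocked_by=NULL -> NULL
  - ticket 7 (Broken link): blocked_by=6 -> Crash on save
  - ticket 8 (Null pointer): blocked_by=NULL -> NULL

SQL:
SELECT a.title AS item, b.title AS blocked_by
FROM tickets a
LEFT JOIN tickets b ON a.blocked_by = b.id

Result:
item           | blocked_by    
---------------+---------------
Wrong timezone | NULL          
Slow page load | NULL          
Export error   | Wrong timezone
Missing icon   | NULL          
Wrong total    | Missing icon  
Crash on save  | NULL          
Broken link    | Crash on save 
Null pointer   | NULL          


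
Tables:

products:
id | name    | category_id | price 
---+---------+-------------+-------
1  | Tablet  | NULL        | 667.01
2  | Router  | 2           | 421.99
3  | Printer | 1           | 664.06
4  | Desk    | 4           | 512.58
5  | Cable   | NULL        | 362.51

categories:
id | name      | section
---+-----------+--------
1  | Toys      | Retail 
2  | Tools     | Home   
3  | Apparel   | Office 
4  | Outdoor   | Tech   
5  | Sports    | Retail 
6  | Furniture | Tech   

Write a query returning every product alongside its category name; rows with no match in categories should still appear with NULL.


LEFT JOIN keeps every row from products (the left table); where category_id has no match in categories, the category columns become NULL. Walk through each product:
  - product 1 (Tablet): category_id=NULL, no match -> kept with NULL
  - product 2 (Router): category_id=2 -> matches Tools
  - product 3 (Printer): category_id=1 -> matches Toys
  - product 4 (Desk): category_id=4 -> matches Outdoor
  - product 5 (Cable): category_id=NULL, no match -> kept with NULL
All 5 rows appear; 2 have NULL category.

SQL:
SELECT a.name, b.name AS category
FROM products a
LEFT JOIN categories b ON a.category_id = b.id

Result:
name    | category
--------+---------
Tablet  | NULL    
Router  | Tools   
Printer | Toys    
Desk    | Outdoor 
Cable   | NULL    


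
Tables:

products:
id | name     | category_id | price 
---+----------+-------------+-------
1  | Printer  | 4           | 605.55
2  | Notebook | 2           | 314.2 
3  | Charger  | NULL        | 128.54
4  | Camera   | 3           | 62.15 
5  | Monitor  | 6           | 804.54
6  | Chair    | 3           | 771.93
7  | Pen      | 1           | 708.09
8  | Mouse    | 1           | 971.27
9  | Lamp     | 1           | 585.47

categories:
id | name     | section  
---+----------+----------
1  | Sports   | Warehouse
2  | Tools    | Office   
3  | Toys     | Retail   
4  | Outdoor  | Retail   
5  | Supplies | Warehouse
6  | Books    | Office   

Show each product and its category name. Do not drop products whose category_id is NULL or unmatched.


LEFT JOIN keeps every row from products (the left table); where category_id has no match in categories, the category columns become NULL. Walk through each product:
  - product 1 (Printer): category_id=4 -> matches Outdoor
  - product 2 (Notebook): category_id=2 -> matches Tools
  - product 3 (Charger): category_id=NULL, no match -> kept with NULL
  - product 4 (Camera): category_id=3 -> matches Toys
  - product 5 (Monitor): category_id=6 -> matches Books
  - product 6 (Chair): category_id=3 -> matches Toys
  - product 7 (Pen): category_id=1 -> matches Sports
  - product 8 (Mouse): category_id=1 -> matches Sports
  - product 9 (Lamp): category_id=1 -> matches Sports
All 9 rows appear; 1 has NULL category.

SQL:
SELECT a.name, b.name AS category
FROM products a
LEFT JOIN categories b ON a.category_id = b.id

Result:
name     | category
---------+---------
Printer  | Outdoor 
Notebook | Tools   
Charger  | NULL    
Camera   | Toys    
Monitor  | Books   
Chair    | Toys    
Pen      | Sports  
Mouse    | Sports  
Lamp     | Sports  


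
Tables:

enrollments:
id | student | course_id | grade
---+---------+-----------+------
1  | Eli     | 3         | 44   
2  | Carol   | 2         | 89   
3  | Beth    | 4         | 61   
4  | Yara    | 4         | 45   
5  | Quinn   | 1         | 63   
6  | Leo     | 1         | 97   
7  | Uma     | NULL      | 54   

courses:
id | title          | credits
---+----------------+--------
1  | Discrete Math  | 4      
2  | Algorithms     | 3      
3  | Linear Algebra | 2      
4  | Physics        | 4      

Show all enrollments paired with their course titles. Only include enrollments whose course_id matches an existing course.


INNER JOIN keeps only enrollments rows whose course_id matches an id in courses. Walk through each enrollment:
  - enrollment 1 (Eli): course_id=3 -> matches Linear Algebra
  - enrollment 2 (Carol): course_id=2 -> matches Algorithms
  - enrollment 3 (Beth): course_id=4 -> matches Physics
  - enrollment 4 (Yara): course_id=4 -> matches Physics
  - enrollment 5 (Quinn): course_id=1 -> matches Discrete Math
  - enrollment 6 (Leo): course_id=1 -> matches Discrete Math
  - enrollment 7 (Uma): course_id=NULL, no match -> dropped
So 1 of 7 rows is dropped.

SQL:
SELECT a.student, b.title AS course
FROM enrollments a
INNER JOIN courses b ON a.course_id = b.id

Result:
student | course        
--------+---------------
Eli     | Linear Algebra
Carol   | Algorithms    
Beth    | Physics       
Yara    | Physics       
Quinn   | Discrete Math 
Leo     | Discrete Math 


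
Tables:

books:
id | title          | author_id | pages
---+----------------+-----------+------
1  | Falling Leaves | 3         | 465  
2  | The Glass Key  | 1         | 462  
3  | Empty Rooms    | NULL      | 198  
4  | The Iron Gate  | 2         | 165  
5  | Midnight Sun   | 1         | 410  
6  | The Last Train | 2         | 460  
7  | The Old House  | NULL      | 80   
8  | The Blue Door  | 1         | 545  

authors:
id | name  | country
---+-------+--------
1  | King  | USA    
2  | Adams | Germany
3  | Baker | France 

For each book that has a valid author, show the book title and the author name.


INNER JOIN keeps only books rows whose author_id matches an id in authors. Walk through each book:
  - book 1 (Falling Leaves): author_id=3 -> matches Baker
  - book 2 (The Glass Key): author_id=1 -> matches King
  - book 3 (Empty Rooms): author_id=NULL, no match -> dropped
  - book 4 (The Iron Gate): author_id=2 -> matches Adams
  - book 5 (Midnight Sun): author_id=1 -> matches King
  - book 6 (The Last Train): author_id=2 -> matches Adams
  - book 7 (The Old House): author_id=NULL, no match -> dropped
  - book 8 (The Blue Door): author_id=1 -> matches King
So 2 of 8 rows are dropped.

SQL:
SELECT a.title, b.name AS author
FROM books a
INNER JOIN authors b ON a.author_id = b.id

Result:
title          | author
---------------+-------
Falling Leaves | Baker 
The Glass Key  | King  
The Iron Gate  | Adams 
Midnight Sun   | King  
The Last Train | Adams 
The Blue Door  | King  


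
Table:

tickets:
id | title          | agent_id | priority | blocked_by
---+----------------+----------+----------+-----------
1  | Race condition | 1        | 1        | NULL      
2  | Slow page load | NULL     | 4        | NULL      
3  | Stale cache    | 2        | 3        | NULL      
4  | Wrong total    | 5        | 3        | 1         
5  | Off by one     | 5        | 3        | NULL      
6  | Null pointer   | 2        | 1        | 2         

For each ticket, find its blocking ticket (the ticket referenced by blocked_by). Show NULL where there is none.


This is a self-join: tickets is joined to a second copy of itself, matching each row's blocked_by to another row's id. Use LEFT JOIN so rows with blocked_by=NULL are kept.
  - ticket 1 (Race condition): blocked_by=NULL -> NULL
  - ticket 2 (Slow page load): blocked_by=NULL -> NULL
  - ticket 3 (Stale cache): blocked_by=NULL -> NULL
  - ticket 4 (Wrong total): blocked_by=1 -> Race condition
  - ticket 5 (Off by one): blocked_by=NULL -> NULL
  - ticket 6 (Null pointer): blocked_by=2 -> Slow page load

SQL:
SELECT a.title AS item, b.title AS blocked_by
FROM tickets a
LEFT JOIN tickets b ON a.blocked_by = b.id

Result:
item           | blocked_by    
---------------+---------------
Race condition | NULL          
Slow page load | NULL          
Stale cache    | NULL          
Wrong total    | Race condition
Off by one     | NULL          
Null pointer   | Slow page load


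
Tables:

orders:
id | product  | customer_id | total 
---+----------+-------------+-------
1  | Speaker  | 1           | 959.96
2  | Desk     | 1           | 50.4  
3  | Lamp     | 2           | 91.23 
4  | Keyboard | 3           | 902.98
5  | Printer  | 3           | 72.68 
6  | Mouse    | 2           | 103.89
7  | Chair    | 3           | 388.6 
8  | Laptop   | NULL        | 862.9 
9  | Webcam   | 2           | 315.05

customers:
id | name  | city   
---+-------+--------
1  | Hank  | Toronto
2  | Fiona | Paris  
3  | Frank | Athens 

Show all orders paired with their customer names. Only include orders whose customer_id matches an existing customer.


INNER JOIN keeps only orders rows whose customer_id matches an id in customers. Walk through each order:
  - order 1 (Speaker): customer_id=1 -> matches Hank
  - order 2 (Desk): customer_id=1 -> matches Hank
  - order 3 (Lamp): customer_id=2 -> matches Fiona
  - order 4 (Keyboard): customer_id=3 -> matches Frank
  - order 5 (Printer): customer_id=3 -> matches Frank
  - order 6 (Mouse): customer_id=2 -> matches Fiona
  - order 7 (Chair): customer_id=3 -> matches Frank
  - order 8 (Laptop): customer_id=NULL, no match -> dropped
  - order 9 (Webcam): customer_id=2 -> matches Fiona
So 1 of 9 rows is dropped.

SQL:
SELECT a.product, b.name AS customer
FROM orders a
INNER JOIN customers b ON a.customer_id = b.id

Result:
product  | customer
---------+---------
Speaker  | Hank    
Desk     | Hank    
Lamp     | Fiona   
Keyboard | Frank   
Printer  | Frank   
Mouse    | Fiona   
Chair    | Frank   
Webcam   | Fiona   


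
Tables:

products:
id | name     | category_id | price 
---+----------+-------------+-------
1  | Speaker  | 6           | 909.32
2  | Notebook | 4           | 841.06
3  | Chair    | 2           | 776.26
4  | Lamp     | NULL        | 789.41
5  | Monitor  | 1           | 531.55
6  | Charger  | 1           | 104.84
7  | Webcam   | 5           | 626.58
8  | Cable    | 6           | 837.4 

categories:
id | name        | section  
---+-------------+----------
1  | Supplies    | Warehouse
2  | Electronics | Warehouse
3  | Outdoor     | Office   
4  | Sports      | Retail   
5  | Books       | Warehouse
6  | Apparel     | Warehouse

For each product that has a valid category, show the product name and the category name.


INNER JOIN keeps only products rows whose category_id matches an id in categories. Walk through each product:
  - product 1 (Speaker): category_id=6 -> matches Apparel
  - product 2 (Notebook): category_id=4 -> matches Sports
  - product 3 (Chair): category_id=2 -> matches Electronics
  - product 4 (Lamp): category_id=NULL, no match -> dropped
  - product 5 (Monitor): category_id=1 -> matches Supplies
  - product 6 (Charger): category_id=1 -> matches Supplies
  - product 7 (Webcam): category_id=5 -> matches Books
  - product 8 (Cable): category_id=6 -> matches Apparel
So 1 of 8 rows is dropped.

SQL:
SELECT a.name, b.name AS category
FROM products a
INNER JOIN categories b ON a.category_id = b.id

Result:
name     | category   
---------+------------
Speaker  | Apparel    
Notebook | Sports     
Chair    | Electronics
Monitor  | Supplies   
Charger  | Supplies   
Webcam   | Books      
Cable    | Apparel    


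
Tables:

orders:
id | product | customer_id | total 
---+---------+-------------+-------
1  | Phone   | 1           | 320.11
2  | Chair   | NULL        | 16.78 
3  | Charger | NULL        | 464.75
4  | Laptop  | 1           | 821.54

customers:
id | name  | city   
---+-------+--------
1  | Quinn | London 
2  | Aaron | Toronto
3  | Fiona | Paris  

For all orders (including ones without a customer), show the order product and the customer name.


LEFT JOIN keeps every row from orders (the left table); where customer_id has no match in customers, the customer columns become NULL. Walk through each order:
  - order 1 (Phone): customer_id=1 -> matches Quinn
  - order 2 (Chair): customer_id=NULL, no match -> kept with NULL
  - order 3 (Charger): customer_id=NULL, no match -> kept with NULL
  - order 4 (Laptop): customer_id=1 -> matches Quinn
All 4 rows appear; 2 have NULL customer.

SQL:
SELECT a.product, b.name AS customer
FROM orders a
LEFT JOIN customers b ON a.customer_id = b.id

Result:
product | customer
--------+---------
Phone   | Quinn   
Chair   | NULL    
Charger | NULL    
Laptop  | Quinn   


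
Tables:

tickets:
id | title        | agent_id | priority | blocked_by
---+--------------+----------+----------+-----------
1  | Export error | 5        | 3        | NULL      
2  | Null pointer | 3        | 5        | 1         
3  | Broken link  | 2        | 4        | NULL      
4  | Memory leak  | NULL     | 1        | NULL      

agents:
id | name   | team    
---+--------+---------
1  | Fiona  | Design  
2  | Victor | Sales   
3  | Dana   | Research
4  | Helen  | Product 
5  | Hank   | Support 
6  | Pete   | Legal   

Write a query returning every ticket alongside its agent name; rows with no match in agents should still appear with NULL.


LEFT JOIN keeps every row from tickets (the left table); where agent_id has no match in agents, the agent columns become NULL. Walk through each ticket:
  - ticket 1 (Export error): agent_id=5 -> matches Hank
  - ticket 2 (Null pointer): agent_id=3 -> matches Dana
  - ticket 3 (Broken link): agent_id=2 -> matches Victor
  - ticket 4 (Memory leak): agent_id=NULL, no match -> kept with NULL
All 4 rows appear; 1 has NULL agent.

SQL:
SELECT a.title, b.name AS agent
FROM tickets a
LEFT JOIN agents b ON a.agent_id = b.id

Result:
title        | agent 
-------------+-------
Export error | Hank  
Null pointer | Dana  
Broken link  | Victor
Memory leak  | NULL  


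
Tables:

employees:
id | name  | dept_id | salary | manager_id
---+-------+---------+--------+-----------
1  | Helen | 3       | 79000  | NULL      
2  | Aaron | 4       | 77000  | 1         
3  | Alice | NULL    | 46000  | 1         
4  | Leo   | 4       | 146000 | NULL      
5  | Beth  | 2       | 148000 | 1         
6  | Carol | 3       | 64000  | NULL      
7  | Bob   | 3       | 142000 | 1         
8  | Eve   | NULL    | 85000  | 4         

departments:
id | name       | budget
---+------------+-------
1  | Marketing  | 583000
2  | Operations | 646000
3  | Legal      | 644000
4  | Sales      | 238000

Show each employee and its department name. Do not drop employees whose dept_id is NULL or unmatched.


LEFT JOIN keeps every row from employees (the left table); where dept_id has no match in departments, the department columns become NULL. Walk through each employee:
  - employee 1 (Helen): dept_id=3 -> matches Legal
  - employee 2 (Aaron): dept_id=4 -> matches Sales
  - employee 3 (Alice): dept_id=NULL, no match -> kept with NULL
  - employee 4 (Leo): dept_id=4 -> matches Sales
  - employee 5 (Beth): dept_id=2 -> matches Operations
  - employee 6 (Carol): dept_id=3 -> matches Legal
  - employee 7 (Bob): dept_id=3 -> matches Legal
  - employee 8 (Eve): dept_id=NULL, no match -> kept with NULL
All 8 rows appear; 2 have NULL department.

SQL:
SELECT a.name, b.name AS department
FROM employees a
LEFT JOIN departments b ON a.dept_id = b.id

Result:
name  | department
------+-----------
Helen | Legal     
Aaron | Sales     
Alice | NULL      
Leo   | Sales     
Beth  | Operations
Carol | Legal     
Bob   | Legal     
Eve   | NULL      
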